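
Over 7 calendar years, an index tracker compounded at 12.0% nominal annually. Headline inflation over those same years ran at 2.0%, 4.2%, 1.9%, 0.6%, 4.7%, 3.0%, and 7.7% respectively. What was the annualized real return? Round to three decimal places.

Cumulative inflation factor: 1.020 × 1.042 × 1.019 × 1.006 × 1.047 × 1.030 × 1.077 ≈ 1.26543.
Nominal growth factor: 2.21068. Real growth factor = 2.21068 / 1.26543 ≈ 1.74697.
Annualized: 1.74697^(1/7) − 1 ≈ 0.08296.

8.296%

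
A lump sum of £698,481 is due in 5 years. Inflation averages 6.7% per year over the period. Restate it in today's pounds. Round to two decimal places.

Price-level factor over 5 years: (1 + 6.7%)^5 ≈ 1.3829997357.
Purchasing power today: £698,481 divided by that factor.

£505,047.82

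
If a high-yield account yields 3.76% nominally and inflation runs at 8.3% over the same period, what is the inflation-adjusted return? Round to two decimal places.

-4.19%

Real return via the Fisher equation: (1 + 3.76%)/(1 + 8.3%) − 1 = 1.0376/1.083 − 1 ≈ -0.04192.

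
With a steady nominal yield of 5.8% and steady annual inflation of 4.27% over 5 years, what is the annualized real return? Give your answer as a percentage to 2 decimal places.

With constant rates the annual real return is the same each year: (1+5.8%)/(1+4.27%) − 1 = 0.01467.

1.47%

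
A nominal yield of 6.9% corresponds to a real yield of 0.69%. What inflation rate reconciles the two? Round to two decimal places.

6.17%

From (1+r_nom) = (1+r_real)(1+π), we get 1+π = (1 + 6.9%)/(1 + 0.69%) = 1.069/1.0069 ≈ 1.06167.
So π ≈ 6.1674%.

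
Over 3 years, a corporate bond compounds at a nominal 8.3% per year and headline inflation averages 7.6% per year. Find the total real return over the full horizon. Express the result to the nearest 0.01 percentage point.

1.96%

The annual real rate is (1+8.3%)/(1+7.6%) − 1 = 0.6506%.
Compounded over 3 years: (1 + 0.006506)^3 − 1 ≈ 0.01964.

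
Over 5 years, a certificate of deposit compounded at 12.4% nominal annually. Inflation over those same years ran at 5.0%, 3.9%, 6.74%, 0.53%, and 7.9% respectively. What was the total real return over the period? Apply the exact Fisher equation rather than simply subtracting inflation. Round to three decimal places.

42.031%

Cumulative inflation factor: 1.050 × 1.039 × 1.0674 × 1.0053 × 1.079 ≈ 1.26313.
Nominal growth factor: 1.79404. Real growth factor = 1.79404 / 1.26313 ≈ 1.42031.
Total real return ≈ 42.0308%.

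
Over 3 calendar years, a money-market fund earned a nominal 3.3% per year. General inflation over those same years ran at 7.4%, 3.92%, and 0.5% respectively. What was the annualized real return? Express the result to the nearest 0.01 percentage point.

Cumulative inflation factor: 1.074 × 1.0392 × 1.005 ≈ 1.12168.
Nominal growth factor: 1.10230. Real growth factor = 1.10230 / 1.12168 ≈ 0.98272.
Annualized: 0.98272^(1/3) − 1 ≈ -0.00579.

-0.58%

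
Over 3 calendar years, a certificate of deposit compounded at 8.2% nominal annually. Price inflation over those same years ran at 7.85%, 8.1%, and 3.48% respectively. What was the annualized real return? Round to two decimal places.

1.64%

Cumulative inflation factor: 1.0785 × 1.081 × 1.0348 ≈ 1.20643.
Nominal growth factor: 1.26672. Real growth factor = 1.26672 / 1.20643 ≈ 1.04998.
Annualized: 1.04998^(1/3) − 1 ≈ 0.01639.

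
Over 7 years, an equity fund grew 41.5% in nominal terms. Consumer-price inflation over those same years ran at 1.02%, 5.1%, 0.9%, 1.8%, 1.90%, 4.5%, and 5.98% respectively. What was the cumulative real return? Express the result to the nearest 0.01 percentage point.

14.97%

Cumulative inflation factor: 1.0102 × 1.051 × 1.009 × 1.018 × 1.0190 × 1.045 × 1.0598 ≈ 1.23073.
Nominal growth factor: 1.41500. Real growth factor = 1.41500 / 1.23073 ≈ 1.14972.
Total real return ≈ 14.9722%.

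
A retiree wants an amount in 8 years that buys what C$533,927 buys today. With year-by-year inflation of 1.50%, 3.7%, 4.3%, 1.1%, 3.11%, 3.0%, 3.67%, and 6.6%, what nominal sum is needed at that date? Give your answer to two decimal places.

Cumulative price-level factor: 1.0150 × 1.037 × 1.043 × 1.011 × 1.0311 × 1.030 × 1.0367 × 1.066 ≈ 1.3026525005.
Multiplying C$533,927 by the price-level factor gives the future nominal sum.

C$695,521.34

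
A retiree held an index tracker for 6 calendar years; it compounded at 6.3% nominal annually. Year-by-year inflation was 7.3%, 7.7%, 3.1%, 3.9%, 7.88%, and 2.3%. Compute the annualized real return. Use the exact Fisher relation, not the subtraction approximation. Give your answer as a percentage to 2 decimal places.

0.91%

Cumulative inflation factor: 1.073 × 1.077 × 1.031 × 1.039 × 1.0788 × 1.023 ≈ 1.36617.
Nominal growth factor: 1.44278. Real growth factor = 1.44278 / 1.36617 ≈ 1.05607.
Annualized: 1.05607^(1/6) − 1 ≈ 0.00913.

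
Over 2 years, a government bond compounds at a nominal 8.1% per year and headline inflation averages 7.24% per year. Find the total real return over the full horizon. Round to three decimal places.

The annual real rate is (1+8.1%)/(1+7.24%) − 1 = 0.8019%.
Compounded over 2 years: (1 + 0.008019)^2 − 1 ≈ 0.01610.

1.610%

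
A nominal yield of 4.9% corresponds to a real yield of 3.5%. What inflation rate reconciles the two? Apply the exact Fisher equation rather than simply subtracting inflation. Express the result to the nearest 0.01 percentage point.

1.35%

From (1+r_nom) = (1+r_real)(1+π), we get 1+π = (1 + 4.9%)/(1 + 3.5%) = 1.049/1.035 ≈ 1.01353.
So π ≈ 1.3527%.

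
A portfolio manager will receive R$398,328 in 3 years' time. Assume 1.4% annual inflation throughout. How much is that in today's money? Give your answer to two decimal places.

R$382,055.95

Price-level factor over 3 years: (1 + 1.4%)^3 = 1.042590744.
Purchasing power today: R$398,328 divided by that factor.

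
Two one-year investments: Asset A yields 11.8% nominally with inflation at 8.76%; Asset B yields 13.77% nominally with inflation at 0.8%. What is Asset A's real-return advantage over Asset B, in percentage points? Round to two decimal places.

-10.07

Asset A real return: 1.118/1.0876 − 1 = 2.795%.
Asset B real return: 1.1377/1.008 − 1 = 12.867%.
Difference: 2.795 − 12.867 = -10.072 pp.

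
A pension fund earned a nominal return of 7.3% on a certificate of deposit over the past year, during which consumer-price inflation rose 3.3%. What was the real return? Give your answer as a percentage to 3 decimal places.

Real return via the Fisher equation: (1 + 7.3%)/(1 + 3.3%) − 1 = 1.073/1.033 − 1 ≈ 0.03872.

3.872%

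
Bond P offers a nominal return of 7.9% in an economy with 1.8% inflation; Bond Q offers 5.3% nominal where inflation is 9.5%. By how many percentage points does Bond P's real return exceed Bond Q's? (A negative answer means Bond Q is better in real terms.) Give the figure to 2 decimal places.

9.83

Bond P real return: 1.079/1.018 − 1 = 5.992%.
Bond Q real return: 1.053/1.095 − 1 = -3.836%.
Difference: 5.992 − (-3.836) = 9.828 pp.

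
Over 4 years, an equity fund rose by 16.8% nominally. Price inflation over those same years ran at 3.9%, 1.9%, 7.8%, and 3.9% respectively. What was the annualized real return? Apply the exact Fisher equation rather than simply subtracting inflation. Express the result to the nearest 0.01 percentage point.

Cumulative inflation factor: 1.039 × 1.019 × 1.078 × 1.039 ≈ 1.18583.
Nominal growth factor: 1.16800. Real growth factor = 1.16800 / 1.18583 ≈ 0.98496.
Annualized: 0.98496^(1/4) − 1 ≈ -0.00378.

-0.38%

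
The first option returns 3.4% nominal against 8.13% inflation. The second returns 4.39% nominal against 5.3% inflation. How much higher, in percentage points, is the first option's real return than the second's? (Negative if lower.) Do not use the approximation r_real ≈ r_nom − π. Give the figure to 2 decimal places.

-3.51

The first option real return: 1.034/1.0813 − 1 = -4.374%.
The second real return: 1.0439/1.053 − 1 = -0.864%.
Difference: -4.374 − (-0.864) = -3.510 pp.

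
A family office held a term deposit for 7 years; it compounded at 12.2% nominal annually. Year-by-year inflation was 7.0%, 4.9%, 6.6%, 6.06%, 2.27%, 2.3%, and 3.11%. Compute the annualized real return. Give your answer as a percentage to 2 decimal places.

7.28%

Cumulative inflation factor: 1.070 × 1.049 × 1.066 × 1.0606 × 1.0227 × 1.023 × 1.0311 ≈ 1.36897.
Nominal growth factor: 2.23846. Real growth factor = 2.23846 / 1.36897 ≈ 1.63515.
Annualized: 1.63515^(1/7) − 1 ≈ 0.07277.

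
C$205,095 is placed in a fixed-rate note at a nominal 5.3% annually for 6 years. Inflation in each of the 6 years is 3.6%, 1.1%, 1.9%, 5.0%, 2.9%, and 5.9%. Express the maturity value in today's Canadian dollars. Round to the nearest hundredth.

Nominal value at maturity: C$205,095 × (1 + 5.3%)^6 ≈ C$279,592.36.
Price-level factor over 6 years: 1.036 × 1.011 × 1.019 × 1.050 × 1.029 × 1.059 ≈ 1.2211970006.
Dividing the nominal maturity value by the price-level factor gives the value in today's money.

C$228,949.43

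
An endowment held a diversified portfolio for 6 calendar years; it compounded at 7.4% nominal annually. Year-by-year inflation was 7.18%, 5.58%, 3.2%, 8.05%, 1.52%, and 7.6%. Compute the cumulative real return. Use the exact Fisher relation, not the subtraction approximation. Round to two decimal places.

11.34%

Cumulative inflation factor: 1.0718 × 1.0558 × 1.032 × 1.0805 × 1.0152 × 1.076 ≈ 1.37836.
Nominal growth factor: 1.53471. Real growth factor = 1.53471 / 1.37836 ≈ 1.11343.
Total real return ≈ 11.3427%.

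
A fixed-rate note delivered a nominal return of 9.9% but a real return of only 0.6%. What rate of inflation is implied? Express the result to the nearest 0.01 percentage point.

9.24%

From (1+r_nom) = (1+r_real)(1+π), we get 1+π = (1 + 9.9%)/(1 + 0.6%) = 1.099/1.006 ≈ 1.09245.
So π ≈ 9.2445%.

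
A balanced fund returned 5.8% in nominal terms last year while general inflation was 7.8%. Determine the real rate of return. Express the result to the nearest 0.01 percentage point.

-1.86%

Real return via the Fisher equation: (1 + 5.8%)/(1 + 7.8%) − 1 = 1.058/1.078 − 1 ≈ -0.01855.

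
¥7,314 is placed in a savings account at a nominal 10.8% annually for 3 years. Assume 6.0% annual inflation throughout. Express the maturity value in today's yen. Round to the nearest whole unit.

Nominal value at maturity: ¥7,314 × (1 + 10.8%)^3 ≈ ¥9,949.
Price-level factor over 3 years: (1 + 6.0%)^3 = 1.191016.
Dividing the nominal maturity value by the price-level factor gives the value in today's money.

¥8,353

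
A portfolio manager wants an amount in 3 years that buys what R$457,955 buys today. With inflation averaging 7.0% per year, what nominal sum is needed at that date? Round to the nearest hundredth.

R$561,014.57

Cumulative price-level factor: (1+7.0%)^3 = 1.225043.
Multiplying R$457,955 by the price-level factor gives the future nominal sum.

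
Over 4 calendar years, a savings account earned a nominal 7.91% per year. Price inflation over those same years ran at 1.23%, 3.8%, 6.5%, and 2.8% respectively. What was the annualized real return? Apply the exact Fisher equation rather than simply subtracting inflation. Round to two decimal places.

4.20%

Cumulative inflation factor: 1.0123 × 1.038 × 1.065 × 1.028 ≈ 1.15040.
Nominal growth factor: 1.35596. Real growth factor = 1.35596 / 1.15040 ≈ 1.17868.
Annualized: 1.17868^(1/4) − 1 ≈ 0.04196.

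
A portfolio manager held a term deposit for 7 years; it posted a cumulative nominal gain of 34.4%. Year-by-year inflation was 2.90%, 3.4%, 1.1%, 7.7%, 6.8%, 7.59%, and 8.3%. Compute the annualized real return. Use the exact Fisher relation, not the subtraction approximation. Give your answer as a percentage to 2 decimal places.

Cumulative inflation factor: 1.0290 × 1.034 × 1.011 × 1.077 × 1.068 × 1.0759 × 1.083 ≈ 1.44170.
Nominal growth factor: 1.34400. Real growth factor = 1.34400 / 1.44170 ≈ 0.93223.
Annualized: 0.93223^(1/7) − 1 ≈ -0.00997.

-1.00%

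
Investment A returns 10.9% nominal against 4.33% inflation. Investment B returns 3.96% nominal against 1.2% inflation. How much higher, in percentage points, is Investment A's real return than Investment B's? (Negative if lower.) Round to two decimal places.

3.57

Investment A real return: 1.109/1.0433 − 1 = 6.297%.
Investment B real return: 1.0396/1.012 − 1 = 2.727%.
Difference: 6.297 − 2.727 = 3.570 pp.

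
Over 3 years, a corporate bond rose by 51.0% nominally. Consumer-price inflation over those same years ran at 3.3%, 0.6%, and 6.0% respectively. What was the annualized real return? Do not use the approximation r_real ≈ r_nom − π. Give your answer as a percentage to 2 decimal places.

11.09%

Cumulative inflation factor: 1.033 × 1.006 × 1.060 ≈ 1.10155.
Nominal growth factor: 1.51000. Real growth factor = 1.51000 / 1.10155 ≈ 1.37080.
Annualized: 1.37080^(1/3) − 1 ≈ 0.11086.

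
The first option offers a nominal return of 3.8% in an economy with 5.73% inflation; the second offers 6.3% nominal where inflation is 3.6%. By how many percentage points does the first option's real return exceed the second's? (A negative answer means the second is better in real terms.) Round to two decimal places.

The first option real return: 1.038/1.0573 − 1 = -1.825%.
The second real return: 1.063/1.036 − 1 = 2.606%.
Difference: -1.825 − 2.606 = -4.431 pp.

-4.43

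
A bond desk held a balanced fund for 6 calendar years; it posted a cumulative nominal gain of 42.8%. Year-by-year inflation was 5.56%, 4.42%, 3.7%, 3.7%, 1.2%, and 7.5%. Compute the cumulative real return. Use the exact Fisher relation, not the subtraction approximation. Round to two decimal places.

10.74%

Cumulative inflation factor: 1.0556 × 1.0442 × 1.037 × 1.037 × 1.012 × 1.075 ≈ 1.28952.
Nominal growth factor: 1.42800. Real growth factor = 1.42800 / 1.28952 ≈ 1.10739.
Total real return ≈ 10.7385%.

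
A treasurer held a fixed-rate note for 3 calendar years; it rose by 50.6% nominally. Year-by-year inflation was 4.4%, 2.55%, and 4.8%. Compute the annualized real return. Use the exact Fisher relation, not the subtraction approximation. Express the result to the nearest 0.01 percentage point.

Cumulative inflation factor: 1.044 × 1.0255 × 1.048 ≈ 1.12201.
Nominal growth factor: 1.50600. Real growth factor = 1.50600 / 1.12201 ≈ 1.34223.
Annualized: 1.34223^(1/3) − 1 ≈ 0.10309.

10.31%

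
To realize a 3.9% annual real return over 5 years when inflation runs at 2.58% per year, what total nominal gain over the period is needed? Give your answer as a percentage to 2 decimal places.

37.53%

Required annual nominal rate: (1+3.9%)(1+2.58%) − 1 = 6.58062%.
Cumulative over 5 years: (1 + 0.0658062)^5 − 1 ≈ 0.37528.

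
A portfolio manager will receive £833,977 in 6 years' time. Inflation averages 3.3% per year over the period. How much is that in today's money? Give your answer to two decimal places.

Price-level factor over 6 years: (1 + 3.3%)^6 ≈ 1.2150717649.
Purchasing power today: £833,977 divided by that factor.

£686,360.28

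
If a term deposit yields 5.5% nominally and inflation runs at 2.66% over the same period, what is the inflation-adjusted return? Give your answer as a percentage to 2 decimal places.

Real return via the Fisher equation: (1 + 5.5%)/(1 + 2.66%) − 1 = 1.055/1.0266 − 1 ≈ 0.02766.

2.77%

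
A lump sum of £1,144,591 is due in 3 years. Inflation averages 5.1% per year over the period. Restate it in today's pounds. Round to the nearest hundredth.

£985,921.14

Price-level factor over 3 years: (1 + 5.1%)^3 = 1.160935651.
Purchasing power today: £1,144,591 divided by that factor.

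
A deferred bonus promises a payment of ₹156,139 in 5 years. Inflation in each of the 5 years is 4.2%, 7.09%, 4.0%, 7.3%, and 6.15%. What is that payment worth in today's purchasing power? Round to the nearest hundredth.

₹118,124.97

Price-level factor over 5 years: 1.042 × 1.0709 × 1.040 × 1.073 × 1.0615 ≈ 1.3218120214.
Purchasing power today: ₹156,139 divided by that factor.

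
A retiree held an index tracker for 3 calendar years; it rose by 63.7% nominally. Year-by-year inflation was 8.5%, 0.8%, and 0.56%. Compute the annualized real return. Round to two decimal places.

14.18%

Cumulative inflation factor: 1.085 × 1.008 × 1.0056 ≈ 1.09980.
Nominal growth factor: 1.63700. Real growth factor = 1.63700 / 1.09980 ≈ 1.48845.
Annualized: 1.48845^(1/3) − 1 ≈ 0.14177.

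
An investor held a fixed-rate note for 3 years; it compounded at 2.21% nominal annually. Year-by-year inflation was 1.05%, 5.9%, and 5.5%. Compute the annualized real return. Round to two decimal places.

-1.84%

Cumulative inflation factor: 1.0105 × 1.059 × 1.055 ≈ 1.12898.
Nominal growth factor: 1.06778. Real growth factor = 1.06778 / 1.12898 ≈ 0.94579.
Annualized: 0.94579^(1/3) − 1 ≈ -0.01841.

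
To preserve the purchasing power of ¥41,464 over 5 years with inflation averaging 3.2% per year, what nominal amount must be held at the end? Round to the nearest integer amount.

¥48,537

Cumulative price-level factor: (1+3.2%)^5 ≈ 1.1705729564.
The nominal amount required is ¥41,464 scaled up by that factor.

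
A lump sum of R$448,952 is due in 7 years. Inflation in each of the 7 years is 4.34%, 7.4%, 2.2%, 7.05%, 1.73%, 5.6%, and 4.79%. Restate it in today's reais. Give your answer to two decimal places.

R$325,292.78

Price-level factor over 7 years: 1.0434 × 1.074 × 1.022 × 1.0705 × 1.0173 × 1.056 × 1.0479 ≈ 1.3801474401.
Purchasing power today: R$448,952 divided by that factor.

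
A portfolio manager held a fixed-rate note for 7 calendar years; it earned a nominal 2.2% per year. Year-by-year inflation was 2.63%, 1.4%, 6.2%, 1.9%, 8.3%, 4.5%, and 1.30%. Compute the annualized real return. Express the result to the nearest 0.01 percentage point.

Cumulative inflation factor: 1.0263 × 1.014 × 1.062 × 1.019 × 1.083 × 1.045 × 1.0130 ≈ 1.29112.
Nominal growth factor: 1.16454. Real growth factor = 1.16454 / 1.29112 ≈ 0.90197.
Annualized: 0.90197^(1/7) − 1 ≈ -0.01463.

-1.46%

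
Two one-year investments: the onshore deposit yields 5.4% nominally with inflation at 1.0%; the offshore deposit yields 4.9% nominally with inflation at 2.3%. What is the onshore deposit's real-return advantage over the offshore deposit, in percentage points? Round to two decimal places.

The onshore deposit real return: 1.054/1.010 − 1 = 4.356%.
The offshore deposit real return: 1.049/1.023 − 1 = 2.542%.
Difference: 4.356 − 2.542 = 1.814 pp.

1.81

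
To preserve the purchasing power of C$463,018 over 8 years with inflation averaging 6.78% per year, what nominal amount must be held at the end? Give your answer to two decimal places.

C$782,559.21

Cumulative price-level factor: (1+6.78%)^8 ≈ 1.6901269706.
Multiplying C$463,018 by the price-level factor gives the future nominal sum.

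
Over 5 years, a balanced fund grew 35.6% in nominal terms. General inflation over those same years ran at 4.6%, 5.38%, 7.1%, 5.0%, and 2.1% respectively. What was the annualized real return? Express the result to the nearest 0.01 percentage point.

Cumulative inflation factor: 1.046 × 1.0538 × 1.071 × 1.050 × 1.021 ≈ 1.26559.
Nominal growth factor: 1.35600. Real growth factor = 1.35600 / 1.26559 ≈ 1.07143.
Annualized: 1.07143^(1/5) − 1 ≈ 0.01390.

1.39%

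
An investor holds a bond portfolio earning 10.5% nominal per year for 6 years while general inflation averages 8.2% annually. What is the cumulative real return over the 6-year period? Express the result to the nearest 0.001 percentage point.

The annual real rate is (1+10.5%)/(1+8.2%) − 1 = 2.1257%.
Compounded over 6 years: (1 + 0.021257)^6 − 1 ≈ 0.13451.

13.451%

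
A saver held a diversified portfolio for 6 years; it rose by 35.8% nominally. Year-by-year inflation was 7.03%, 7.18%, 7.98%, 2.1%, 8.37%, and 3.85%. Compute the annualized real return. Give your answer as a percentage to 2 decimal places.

-0.78%

Cumulative inflation factor: 1.0703 × 1.0718 × 1.0798 × 1.021 × 1.0837 × 1.0385 ≈ 1.42332.
Nominal growth factor: 1.35800. Real growth factor = 1.35800 / 1.42332 ≈ 0.95410.
Annualized: 0.95410^(1/6) − 1 ≈ -0.00780.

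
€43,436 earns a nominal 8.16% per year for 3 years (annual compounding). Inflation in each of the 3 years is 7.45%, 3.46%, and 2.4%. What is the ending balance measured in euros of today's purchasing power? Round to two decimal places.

Nominal value at maturity: €43,436 × (1 + 8.16%)^3 ≈ €54,960.40.
Price-level factor over 3 years: 1.0745 × 1.0346 × 1.024 = 1.1383579648.
The maturity value deflated by that factor is the answer in today's purchasing power.

€48,280.42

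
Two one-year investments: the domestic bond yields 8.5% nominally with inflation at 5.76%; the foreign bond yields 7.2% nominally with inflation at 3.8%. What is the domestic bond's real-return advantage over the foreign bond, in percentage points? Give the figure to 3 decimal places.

The domestic bond real return: 1.085/1.0576 − 1 = 2.5908%.
The foreign bond real return: 1.072/1.038 − 1 = 3.2755%.
Difference: 2.5908 − 3.2755 = -0.6847 pp.

-0.685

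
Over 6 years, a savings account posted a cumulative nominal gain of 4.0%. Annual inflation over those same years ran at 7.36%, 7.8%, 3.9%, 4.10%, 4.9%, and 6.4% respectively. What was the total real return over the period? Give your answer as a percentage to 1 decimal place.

Cumulative inflation factor: 1.0736 × 1.078 × 1.039 × 1.0410 × 1.049 × 1.064 ≈ 1.39716.
Nominal growth factor: 1.04000. Real growth factor = 1.04000 / 1.39716 ≈ 0.74437.
Total real return ≈ -25.5630%.

-25.6%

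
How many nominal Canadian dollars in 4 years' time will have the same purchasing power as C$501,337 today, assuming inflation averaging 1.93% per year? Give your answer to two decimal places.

C$541,175.16

Cumulative price-level factor: (1+1.93%)^4 ≈ 1.0794638350.
Multiplying C$501,337 by the price-level factor gives the future nominal sum.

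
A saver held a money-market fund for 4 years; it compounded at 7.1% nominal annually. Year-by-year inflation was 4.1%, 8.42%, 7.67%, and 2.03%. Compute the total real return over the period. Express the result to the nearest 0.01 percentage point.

6.11%

Cumulative inflation factor: 1.041 × 1.0842 × 1.0767 × 1.0203 ≈ 1.23989.
Nominal growth factor: 1.31570. Real growth factor = 1.31570 / 1.23989 ≈ 1.06115.
Total real return ≈ 6.1146%.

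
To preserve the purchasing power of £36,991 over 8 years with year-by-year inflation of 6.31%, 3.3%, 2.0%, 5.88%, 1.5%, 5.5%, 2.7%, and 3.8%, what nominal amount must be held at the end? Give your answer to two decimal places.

£50,080.76

Cumulative price-level factor: 1.0631 × 1.033 × 1.020 × 1.0588 × 1.015 × 1.055 × 1.027 × 1.038 ≈ 1.3538633852.
The nominal amount required is £36,991 scaled up by that factor.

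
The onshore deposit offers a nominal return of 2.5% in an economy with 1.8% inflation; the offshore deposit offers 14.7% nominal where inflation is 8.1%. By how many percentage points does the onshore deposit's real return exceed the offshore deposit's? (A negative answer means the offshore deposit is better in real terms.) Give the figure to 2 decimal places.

-5.42

The onshore deposit real return: 1.025/1.018 − 1 = 0.688%.
The offshore deposit real return: 1.147/1.081 − 1 = 6.105%.
Difference: 0.688 − 6.105 = -5.417 pp.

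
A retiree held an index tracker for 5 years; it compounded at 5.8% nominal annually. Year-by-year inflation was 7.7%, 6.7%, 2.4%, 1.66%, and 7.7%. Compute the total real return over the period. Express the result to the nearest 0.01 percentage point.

Cumulative inflation factor: 1.077 × 1.067 × 1.024 × 1.0166 × 1.077 ≈ 1.28839.
Nominal growth factor: 1.32565. Real growth factor = 1.32565 / 1.28839 ≈ 1.02892.
Total real return ≈ 2.8922%.

2.89%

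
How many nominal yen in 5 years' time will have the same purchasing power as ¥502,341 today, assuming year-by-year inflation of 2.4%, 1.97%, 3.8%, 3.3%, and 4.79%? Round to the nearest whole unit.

¥589,371

Cumulative price-level factor: 1.024 × 1.0197 × 1.038 × 1.033 × 1.0479 ≈ 1.1732481858.
Multiplying ¥502,341 by the price-level factor gives the future nominal sum.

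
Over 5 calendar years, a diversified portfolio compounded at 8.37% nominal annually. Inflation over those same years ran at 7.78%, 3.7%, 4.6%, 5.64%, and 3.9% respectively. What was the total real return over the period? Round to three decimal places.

16.480%

Cumulative inflation factor: 1.0778 × 1.037 × 1.046 × 1.0564 × 1.039 ≈ 1.28319.
Nominal growth factor: 1.49467. Real growth factor = 1.49467 / 1.28319 ≈ 1.16480.
Total real return ≈ 16.4804%.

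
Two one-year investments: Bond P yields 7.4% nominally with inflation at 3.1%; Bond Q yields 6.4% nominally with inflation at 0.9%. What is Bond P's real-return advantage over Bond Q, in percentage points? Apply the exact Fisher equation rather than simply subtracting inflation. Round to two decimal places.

-1.28

Bond P real return: 1.074/1.031 − 1 = 4.171%.
Bond Q real return: 1.064/1.009 − 1 = 5.451%.
Difference: 4.171 − 5.451 = -1.280 pp.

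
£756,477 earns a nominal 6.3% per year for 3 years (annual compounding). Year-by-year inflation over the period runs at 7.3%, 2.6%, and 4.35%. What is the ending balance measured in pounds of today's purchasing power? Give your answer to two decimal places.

£790,962.67

Nominal value at maturity: £756,477 × (1 + 6.3%)^3 ≈ £908,647.68.
Price-level factor over 3 years: 1.073 × 1.026 × 1.0435 = 1.148787063.
Dividing the nominal maturity value by the price-level factor gives the value in today's money.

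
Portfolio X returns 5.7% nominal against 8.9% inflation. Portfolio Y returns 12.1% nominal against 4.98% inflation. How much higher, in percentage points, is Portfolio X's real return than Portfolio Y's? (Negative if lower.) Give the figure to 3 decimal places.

-9.721

Portfolio X real return: 1.057/1.089 − 1 = -2.9385%.
Portfolio Y real return: 1.121/1.0498 − 1 = 6.7822%.
Difference: -2.9385 − 6.7822 = -9.7207 pp.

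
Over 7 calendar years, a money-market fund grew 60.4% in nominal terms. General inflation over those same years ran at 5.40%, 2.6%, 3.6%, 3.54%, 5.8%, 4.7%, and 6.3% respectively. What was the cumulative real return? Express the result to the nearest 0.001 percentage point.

17.431%

Cumulative inflation factor: 1.0540 × 1.026 × 1.036 × 1.0354 × 1.058 × 1.047 × 1.063 ≈ 1.36591.
Nominal growth factor: 1.60400. Real growth factor = 1.60400 / 1.36591 ≈ 1.17431.
Total real return ≈ 17.4310%.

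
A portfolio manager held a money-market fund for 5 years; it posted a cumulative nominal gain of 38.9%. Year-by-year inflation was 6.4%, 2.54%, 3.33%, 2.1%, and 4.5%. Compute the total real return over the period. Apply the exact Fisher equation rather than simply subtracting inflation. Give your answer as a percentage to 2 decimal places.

15.48%

Cumulative inflation factor: 1.064 × 1.0254 × 1.0333 × 1.021 × 1.045 ≈ 1.20283.
Nominal growth factor: 1.38900. Real growth factor = 1.38900 / 1.20283 ≈ 1.15478.
Total real return ≈ 15.4779%.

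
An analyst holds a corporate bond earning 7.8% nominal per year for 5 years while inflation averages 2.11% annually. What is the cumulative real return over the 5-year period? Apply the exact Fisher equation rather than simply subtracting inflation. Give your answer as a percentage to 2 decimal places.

The annual real rate is (1+7.8%)/(1+2.11%) − 1 = 5.5724%.
Compounded over 5 years: (1 + 0.055724)^5 − 1 ≈ 0.31145.

31.15%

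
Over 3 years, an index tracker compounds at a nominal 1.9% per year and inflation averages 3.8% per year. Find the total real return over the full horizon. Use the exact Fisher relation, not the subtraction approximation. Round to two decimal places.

-5.39%

The annual real rate is (1+1.9%)/(1+3.8%) − 1 = -1.8304%.
Compounded over 3 years: (1 + -0.018304)^3 − 1 ≈ -0.05391.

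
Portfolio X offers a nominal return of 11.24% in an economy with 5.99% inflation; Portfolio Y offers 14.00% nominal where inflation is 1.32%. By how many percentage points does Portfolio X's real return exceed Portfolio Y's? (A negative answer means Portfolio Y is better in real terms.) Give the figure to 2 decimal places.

Portfolio X real return: 1.1124/1.0599 − 1 = 4.953%.
Portfolio Y real return: 1.1400/1.0132 − 1 = 12.515%.
Difference: 4.953 − 12.515 = -7.562 pp.

-7.56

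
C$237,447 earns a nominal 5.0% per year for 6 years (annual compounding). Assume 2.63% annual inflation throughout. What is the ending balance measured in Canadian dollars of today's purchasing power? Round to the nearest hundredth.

Nominal value at maturity: C$237,447 × (1 + 5.0%)^6 ≈ C$318,201.69.
Price-level factor over 6 years: (1 + 2.63%)^6 ≈ 1.1685464313.
The maturity value deflated by that factor is the answer in today's purchasing power.

C$272,305.56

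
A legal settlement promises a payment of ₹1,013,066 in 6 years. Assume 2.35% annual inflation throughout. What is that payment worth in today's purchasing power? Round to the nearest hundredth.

₹881,273.39

Price-level factor over 6 years: (1 + 2.35%)^6 ≈ 1.1495479254.
Purchasing power today: ₹1,013,066 divided by that factor.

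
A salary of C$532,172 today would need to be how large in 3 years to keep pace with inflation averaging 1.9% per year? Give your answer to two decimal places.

Cumulative price-level factor: (1+1.9%)^3 = 1.058089859.
Multiplying C$532,172 by the price-level factor gives the future nominal sum.

C$563,085.80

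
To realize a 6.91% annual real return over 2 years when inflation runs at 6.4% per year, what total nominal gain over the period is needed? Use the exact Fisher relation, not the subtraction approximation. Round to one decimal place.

Required annual nominal rate: (1+6.91%)(1+6.4%) − 1 = 13.75224%.
Cumulative over 2 years: (1 + 0.1375224)^2 − 1 ≈ 0.29396.

29.4%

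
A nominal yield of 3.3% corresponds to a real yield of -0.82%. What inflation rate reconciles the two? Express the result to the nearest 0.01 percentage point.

4.15%

From (1+r_nom) = (1+r_real)(1+π), we get 1+π = (1 + 3.3%)/(1 − 0.82%) = 1.033/0.9918 ≈ 1.04154.
So π ≈ 4.1541%.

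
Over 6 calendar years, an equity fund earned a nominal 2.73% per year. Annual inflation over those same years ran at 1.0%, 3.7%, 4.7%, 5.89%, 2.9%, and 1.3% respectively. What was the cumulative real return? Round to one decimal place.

Cumulative inflation factor: 1.010 × 1.037 × 1.047 × 1.0589 × 1.029 × 1.013 ≈ 1.21039.
Nominal growth factor: 1.17539. Real growth factor = 1.17539 / 1.21039 ≈ 0.97108.
Total real return ≈ -2.8915%.

-2.9%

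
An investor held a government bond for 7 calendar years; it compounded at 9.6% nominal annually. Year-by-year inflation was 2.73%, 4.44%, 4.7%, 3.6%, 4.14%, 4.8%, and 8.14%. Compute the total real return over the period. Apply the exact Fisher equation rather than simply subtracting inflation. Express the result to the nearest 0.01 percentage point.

38.31%

Cumulative inflation factor: 1.0273 × 1.0444 × 1.047 × 1.036 × 1.0414 × 1.048 × 1.0814 ≈ 1.37352.
Nominal growth factor: 1.89965. Real growth factor = 1.89965 / 1.37352 ≈ 1.38305.
Total real return ≈ 38.3051%.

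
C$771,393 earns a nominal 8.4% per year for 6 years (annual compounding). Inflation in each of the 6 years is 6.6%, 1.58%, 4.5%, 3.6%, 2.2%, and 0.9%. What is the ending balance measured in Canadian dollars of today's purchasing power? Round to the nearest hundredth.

C$1,035,303.94

Nominal value at maturity: C$771,393 × (1 + 8.4%)^6 ≈ C$1,251,559.17.
Price-level factor over 6 years: 1.066 × 1.0158 × 1.045 × 1.036 × 1.022 × 1.009 ≈ 1.2088809144.
The maturity value deflated by that factor is the answer in today's purchasing power.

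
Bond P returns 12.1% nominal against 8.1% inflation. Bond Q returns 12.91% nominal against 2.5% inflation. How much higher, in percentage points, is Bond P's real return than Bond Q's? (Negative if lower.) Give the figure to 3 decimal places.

-6.456

Bond P real return: 1.121/1.081 − 1 = 3.7003%.
Bond Q real return: 1.1291/1.025 − 1 = 10.1561%.
Difference: 3.7003 − 10.1561 = -6.4558 pp.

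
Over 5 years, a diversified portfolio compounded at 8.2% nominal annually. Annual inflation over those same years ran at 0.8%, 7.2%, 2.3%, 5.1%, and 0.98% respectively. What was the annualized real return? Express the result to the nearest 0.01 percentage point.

Cumulative inflation factor: 1.008 × 1.072 × 1.023 × 1.051 × 1.0098 ≈ 1.17319.
Nominal growth factor: 1.48298. Real growth factor = 1.48298 / 1.17319 ≈ 1.26406.
Annualized: 1.26406^(1/5) − 1 ≈ 0.04798.

4.80%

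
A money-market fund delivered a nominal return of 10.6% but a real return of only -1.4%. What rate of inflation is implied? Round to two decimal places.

12.17%

From (1+r_nom) = (1+r_real)(1+π), we get 1+π = (1 + 10.6%)/(1 − 1.4%) = 1.106/0.986 ≈ 1.12170.
So π ≈ 12.1704%.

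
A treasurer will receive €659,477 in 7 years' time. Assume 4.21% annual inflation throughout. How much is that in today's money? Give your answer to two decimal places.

Price-level factor over 7 years: (1 + 4.21%)^7 ≈ 1.3346450230.
Purchasing power today: €659,477 divided by that factor.

€494,121.65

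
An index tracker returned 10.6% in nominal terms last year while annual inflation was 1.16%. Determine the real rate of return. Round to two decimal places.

9.33%

Real return via the Fisher equation: (1 + 10.6%)/(1 + 1.16%) − 1 = 1.106/1.0116 − 1 ≈ 0.09332.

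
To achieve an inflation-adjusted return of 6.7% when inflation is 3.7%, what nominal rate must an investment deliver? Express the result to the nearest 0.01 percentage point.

By the Fisher equation, 1 + r_nom = (1 + 6.7%)(1 + 3.7%) = 1.067 × 1.037 = 1.106479.
So r_nom = 10.6479%.

10.65%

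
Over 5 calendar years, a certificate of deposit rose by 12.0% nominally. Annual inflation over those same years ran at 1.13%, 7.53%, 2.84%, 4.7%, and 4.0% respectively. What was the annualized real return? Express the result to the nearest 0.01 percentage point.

-1.66%

Cumulative inflation factor: 1.0113 × 1.0753 × 1.0284 × 1.047 × 1.040 ≈ 1.21773.
Nominal growth factor: 1.12000. Real growth factor = 1.12000 / 1.21773 ≈ 0.91974.
Annualized: 0.91974^(1/5) − 1 ≈ -0.01659.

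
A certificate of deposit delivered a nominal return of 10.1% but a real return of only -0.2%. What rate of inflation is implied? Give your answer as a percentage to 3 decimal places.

From (1+r_nom) = (1+r_real)(1+π), we get 1+π = (1 + 10.1%)/(1 − 0.2%) = 1.101/0.998 ≈ 1.10321.
So π ≈ 10.3206%.

10.321%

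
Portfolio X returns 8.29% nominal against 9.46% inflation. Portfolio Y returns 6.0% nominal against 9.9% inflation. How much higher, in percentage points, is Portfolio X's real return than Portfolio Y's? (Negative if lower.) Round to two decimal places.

2.48

Portfolio X real return: 1.0829/1.0946 − 1 = -1.069%.
Portfolio Y real return: 1.060/1.099 − 1 = -3.549%.
Difference: -1.069 − (-3.549) = 2.480 pp.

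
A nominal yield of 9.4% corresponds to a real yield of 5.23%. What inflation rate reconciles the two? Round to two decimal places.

3.96%

From (1+r_nom) = (1+r_real)(1+π), we get 1+π = (1 + 9.4%)/(1 + 5.23%) = 1.094/1.0523 ≈ 1.03963.
So π ≈ 3.9627%.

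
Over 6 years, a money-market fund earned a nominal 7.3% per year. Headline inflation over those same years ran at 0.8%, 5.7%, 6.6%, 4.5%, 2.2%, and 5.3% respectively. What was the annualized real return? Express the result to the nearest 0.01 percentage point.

Cumulative inflation factor: 1.008 × 1.057 × 1.066 × 1.045 × 1.022 × 1.053 ≈ 1.27729.
Nominal growth factor: 1.52615. Real growth factor = 1.52615 / 1.27729 ≈ 1.19484.
Annualized: 1.19484^(1/6) − 1 ≈ 0.03011.

3.01%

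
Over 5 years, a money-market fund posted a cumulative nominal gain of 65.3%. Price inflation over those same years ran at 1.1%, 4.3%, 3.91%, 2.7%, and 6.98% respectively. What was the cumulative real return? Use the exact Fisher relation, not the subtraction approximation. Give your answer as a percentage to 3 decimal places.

Cumulative inflation factor: 1.011 × 1.043 × 1.0391 × 1.027 × 1.0698 ≈ 1.20383.
Nominal growth factor: 1.65300. Real growth factor = 1.65300 / 1.20383 ≈ 1.37312.
Total real return ≈ 37.3115%.

37.312%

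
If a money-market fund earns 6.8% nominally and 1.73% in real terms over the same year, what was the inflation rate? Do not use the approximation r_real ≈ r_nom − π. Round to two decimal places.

From (1+r_nom) = (1+r_real)(1+π), we get 1+π = (1 + 6.8%)/(1 + 1.73%) = 1.068/1.0173 ≈ 1.04984.
So π ≈ 4.9838%.

4.98%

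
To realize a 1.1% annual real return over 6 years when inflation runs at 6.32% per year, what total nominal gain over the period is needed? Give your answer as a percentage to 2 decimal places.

54.24%

Required annual nominal rate: (1+1.1%)(1+6.32%) − 1 = 7.48952%.
Cumulative over 6 years: (1 + 0.0748952)^6 − 1 ≈ 0.54240.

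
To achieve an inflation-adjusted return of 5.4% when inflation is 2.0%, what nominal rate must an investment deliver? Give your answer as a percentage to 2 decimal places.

By the Fisher equation, 1 + r_nom = (1 + 5.4%)(1 + 2.0%) = 1.054 × 1.020 = 1.07508.
So r_nom = 7.508%.

7.51%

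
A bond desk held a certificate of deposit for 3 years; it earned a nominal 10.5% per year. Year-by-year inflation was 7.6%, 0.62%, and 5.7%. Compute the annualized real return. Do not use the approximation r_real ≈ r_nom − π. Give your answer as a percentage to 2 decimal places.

5.64%

Cumulative inflation factor: 1.076 × 1.0062 × 1.057 ≈ 1.14438.
Nominal growth factor: 1.34923. Real growth factor = 1.34923 / 1.14438 ≈ 1.17900.
Annualized: 1.17900^(1/3) − 1 ≈ 0.05642.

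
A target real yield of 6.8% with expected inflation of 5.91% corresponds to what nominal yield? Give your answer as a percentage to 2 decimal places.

13.11%

By the Fisher equation, 1 + r_nom = (1 + 6.8%)(1 + 5.91%) = 1.068 × 1.0591 = 1.1311188.
So r_nom = 13.11188%.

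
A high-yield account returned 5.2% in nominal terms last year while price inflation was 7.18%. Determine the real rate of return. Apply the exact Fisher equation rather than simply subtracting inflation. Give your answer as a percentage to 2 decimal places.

-1.85%

Real return via the Fisher equation: (1 + 5.2%)/(1 + 7.18%) − 1 = 1.052/1.0718 − 1 ≈ -0.01847.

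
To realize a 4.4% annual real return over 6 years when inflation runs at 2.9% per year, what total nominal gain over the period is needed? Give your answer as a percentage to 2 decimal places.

53.71%

Required annual nominal rate: (1+4.4%)(1+2.9%) − 1 = 7.4276%.
Cumulative over 6 years: (1 + 0.074276)^6 − 1 ≈ 0.53708.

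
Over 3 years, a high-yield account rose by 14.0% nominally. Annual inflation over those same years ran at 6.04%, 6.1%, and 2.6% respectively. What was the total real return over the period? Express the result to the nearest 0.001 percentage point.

Cumulative inflation factor: 1.0604 × 1.061 × 1.026 ≈ 1.15434.
Nominal growth factor: 1.14000. Real growth factor = 1.14000 / 1.15434 ≈ 0.98758.
Total real return ≈ -1.2420%.

-1.242%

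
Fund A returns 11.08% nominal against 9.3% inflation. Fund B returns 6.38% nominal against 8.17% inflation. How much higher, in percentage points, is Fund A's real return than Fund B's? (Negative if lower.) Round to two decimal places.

Fund A real return: 1.1108/1.093 − 1 = 1.629%.
Fund B real return: 1.0638/1.0817 − 1 = -1.655%.
Difference: 1.629 − (-1.655) = 3.284 pp.

3.28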